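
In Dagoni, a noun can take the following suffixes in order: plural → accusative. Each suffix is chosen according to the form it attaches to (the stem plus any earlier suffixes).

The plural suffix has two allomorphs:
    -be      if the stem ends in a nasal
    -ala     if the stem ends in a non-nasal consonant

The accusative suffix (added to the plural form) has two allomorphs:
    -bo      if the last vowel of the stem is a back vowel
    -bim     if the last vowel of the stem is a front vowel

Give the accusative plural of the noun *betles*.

*betles* — final consonant /s/ (non-nasal) → -ala → *betlesala*.
The plural form *betlesala* — last vowel /a/ (a back vowel) → -bo → *betlesalabo*.

betlesalabo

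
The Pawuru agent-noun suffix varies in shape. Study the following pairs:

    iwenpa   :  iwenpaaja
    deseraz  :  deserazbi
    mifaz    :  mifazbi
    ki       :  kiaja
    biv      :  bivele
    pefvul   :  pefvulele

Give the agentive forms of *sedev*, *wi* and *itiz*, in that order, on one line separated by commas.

The alternation tracks the final sound of the stem — -bi when the stem ends in a sibilant (*deseraz*, *mifaz*); -ele when the stem ends in a non-sibilant consonant (*biv*, *pefvul*); -aja when the stem ends in a vowel (*iwenpa*, *ki*).
*sedev* — final sound /v/ (a non-sibilant consonant) → -ele → *sedevele*.
*wi* — final sound /i/ (a vowel) → -aja → *wiaja*.
*itiz* — final sound /z/ (a sibilant) → -bi → *itizbi*.

sedevele, wiaja, itizbi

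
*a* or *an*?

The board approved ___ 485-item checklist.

a

The indefinite article is chosen by the initial *sound* of the following word, not its spelling.
The number *485* is spoken "four hundred …", beginning with /fɔr/ — a consonant sound.
So the article is *a*: The board approved a 485-item checklist.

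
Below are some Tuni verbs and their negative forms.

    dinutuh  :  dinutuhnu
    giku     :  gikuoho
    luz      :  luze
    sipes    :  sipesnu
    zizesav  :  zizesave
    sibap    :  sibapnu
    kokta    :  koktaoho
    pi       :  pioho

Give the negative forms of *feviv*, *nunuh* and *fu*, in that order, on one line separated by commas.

fevive, nunuhnu, fuoho

Looking at the final sound of each stem: -nu when the stem ends in a voiceless consonant (*dinutuh*, *sipes*, *sibap*); -e when the stem ends in a voiced consonant (*luz*, *zizesav*); -oho when the stem ends in a vowel (*giku*, *kokta*, *pi*).
*feviv* — final sound /v/ (a voiced consonant) → -e → *fevive*.
Since the final sound of *nunuh* is /h/ (a voiceless consonant), it takes -nu, giving *nunuhnu*.
*fu*: final sound = /u/, a vowel → -oho → *fuoho*.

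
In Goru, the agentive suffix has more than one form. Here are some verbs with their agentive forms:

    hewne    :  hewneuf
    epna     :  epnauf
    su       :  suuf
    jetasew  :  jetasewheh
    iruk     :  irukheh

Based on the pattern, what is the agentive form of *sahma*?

Looking at the final sound of each stem: -heh when the stem ends in a consonant (*jetasew*, *iruk*); -uf when the stem ends in a vowel (*hewne*, *epna*, *su*).
Since the final sound of *sahma* is /a/ (a vowel), it takes -uf, giving *sahmauf*.

sahmauf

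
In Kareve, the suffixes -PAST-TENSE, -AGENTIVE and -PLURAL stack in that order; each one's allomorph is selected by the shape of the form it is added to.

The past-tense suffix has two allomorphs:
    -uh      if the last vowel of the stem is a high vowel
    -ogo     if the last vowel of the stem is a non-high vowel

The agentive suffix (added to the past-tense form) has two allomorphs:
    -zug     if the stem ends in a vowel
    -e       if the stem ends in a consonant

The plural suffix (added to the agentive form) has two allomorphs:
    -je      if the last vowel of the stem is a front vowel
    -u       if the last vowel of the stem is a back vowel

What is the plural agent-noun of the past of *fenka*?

*fenka*: last vowel = /a/, a non-high vowel → -ogo → *fenkaogo*.
The final sound of the past-tense form *fenkaogo* is /o/, which is a vowel, so the agentive suffix is -zug, giving *fenkaogozug*.
The agentive form *fenkaogozug* — last vowel /u/ (a back vowel) → -u → *fenkaogozugu*.

fenkaogozugu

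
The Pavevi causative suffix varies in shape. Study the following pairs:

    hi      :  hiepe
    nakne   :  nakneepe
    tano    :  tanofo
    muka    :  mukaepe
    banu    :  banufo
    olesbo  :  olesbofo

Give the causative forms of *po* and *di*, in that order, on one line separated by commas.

pofo, diepe

Looking at the last vowel of each stem: -fo when the last vowel of the stem is a rounded vowel (*tano*, *banu*, *olesbo*); -epe when the last vowel of the stem is an unrounded vowel (*hi*, *nakne*, *muka*).
*po*: last vowel = /o/, a rounded vowel → -fo → *pofo*.
Since the last vowel of *di* is /i/ (an unrounded vowel), it takes -epe, giving *diepe*.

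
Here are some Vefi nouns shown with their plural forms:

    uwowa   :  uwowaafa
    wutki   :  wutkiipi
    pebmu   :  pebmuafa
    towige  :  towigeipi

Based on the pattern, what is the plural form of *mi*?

miipi

Looking at the last vowel of each stem: -ipi when the last vowel of the stem is a front vowel (*wutki*, *towige*); -afa when the last vowel of the stem is a back vowel (*uwowa*, *pebmu*).
*mi* — last vowel /i/ (a front vowel) → -ipi → *miipi*.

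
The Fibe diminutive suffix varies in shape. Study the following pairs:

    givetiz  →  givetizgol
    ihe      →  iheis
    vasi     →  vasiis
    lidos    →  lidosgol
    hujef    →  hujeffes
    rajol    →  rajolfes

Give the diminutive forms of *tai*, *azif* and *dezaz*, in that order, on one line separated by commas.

The suffix is conditioned by the final sound: -gol when the stem ends in a sibilant (*givetiz*, *lidos*); -fes when the stem ends in a non-sibilant consonant (*hujef*, *rajol*); -is when the stem ends in a vowel (*ihe*, *vasi*).
The final sound of *tai* is /i/, which is a vowel, so the suffix is -is, giving *taiis*.
*azif* — final sound /f/ (a non-sibilant consonant) → -fes → *aziffes*.
Since the final sound of *dezaz* is /z/ (a sibilant), it takes -gol, giving *dezazgol*.

taiis, aziffes, dezazgol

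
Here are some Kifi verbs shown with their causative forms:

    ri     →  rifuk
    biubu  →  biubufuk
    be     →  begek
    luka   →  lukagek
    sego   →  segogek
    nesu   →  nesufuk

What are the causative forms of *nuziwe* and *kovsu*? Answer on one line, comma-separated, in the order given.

nuziwegek, kovsufuk

The suffix is conditioned by the last vowel: -fuk when the last vowel of the stem is a high vowel (*ri*, *biubu*, *nesu*); -gek when the last vowel of the stem is a non-high vowel (*be*, *luka*, *sego*).
*nuziwe* — last vowel /e/ (a non-high vowel) → -gek → *nuziwegek*.
Since the last vowel of *kovsu* is /u/ (a high vowel), it takes -fuk, giving *kovsufuk*.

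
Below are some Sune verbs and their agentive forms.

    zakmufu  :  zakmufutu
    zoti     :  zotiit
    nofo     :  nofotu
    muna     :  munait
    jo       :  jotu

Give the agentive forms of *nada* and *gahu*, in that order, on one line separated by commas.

Looking at the last vowel of each stem: -tu when the last vowel of the stem is a rounded vowel (*zakmufu*, *nofo*, *jo*); -it when the last vowel of the stem is an unrounded vowel (*zoti*, *muna*).
*nada*: last vowel = /a/, an unrounded vowel → -it → *nadait*.
*gahu*: last vowel = /u/, a rounded vowel → -tu → *gahutu*.

nadait, gahutu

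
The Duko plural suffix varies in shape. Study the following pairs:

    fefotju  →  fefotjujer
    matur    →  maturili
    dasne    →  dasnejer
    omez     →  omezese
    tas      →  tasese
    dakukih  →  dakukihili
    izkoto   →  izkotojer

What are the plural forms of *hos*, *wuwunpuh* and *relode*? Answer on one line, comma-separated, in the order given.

hosese, wuwunpuhili, relodejer

Looking at the final sound of each stem: -ese when the stem ends in a sibilant (*omez*, *tas*); -ili when the stem ends in a non-sibilant consonant (*matur*, *dakukih*); -jer when the stem ends in a vowel (*fefotju*, *dasne*, *izkoto*).
The final sound of *hos* is /s/, which is a sibilant, so the suffix is -ese, giving *hosese*.
Since the final sound of *wuwunpuh* is /h/ (a non-sibilant consonant), it takes -ili, giving *wuwunpuhili*.
The final sound of *relode* is /e/, which is a vowel, so the suffix is -jer, giving *relodejer*.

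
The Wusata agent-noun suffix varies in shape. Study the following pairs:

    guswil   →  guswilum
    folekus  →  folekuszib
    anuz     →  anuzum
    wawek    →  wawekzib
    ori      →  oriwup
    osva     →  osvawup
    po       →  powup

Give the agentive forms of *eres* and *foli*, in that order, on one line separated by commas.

ereszib, foliwup

The alternation tracks the final sound of the stem — -zib when the stem ends in a voiceless consonant (*folekus*, *wawek*); -um when the stem ends in a voiced consonant (*guswil*, *anuz*); -wup when the stem ends in a vowel (*ori*, *osva*, *po*).
The final sound of *eres* is /s/, which is a voiceless consonant, so the suffix is -zib, giving *ereszib*.
*foli* — final sound /i/ (a vowel) → -wup → *foliwup*.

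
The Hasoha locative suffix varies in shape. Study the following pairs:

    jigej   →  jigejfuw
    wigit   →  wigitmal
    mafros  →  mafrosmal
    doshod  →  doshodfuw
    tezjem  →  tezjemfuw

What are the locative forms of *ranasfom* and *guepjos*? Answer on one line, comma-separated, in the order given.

ranasfomfuw, guepjosmal

The pattern is voicing of the final consonant: -mal when the stem ends in a voiceless consonant (*wigit*, *mafros*); -fuw when the stem ends in a voiced consonant (*jigej*, *doshod*, *tezjem*).
The final consonant of *ranasfom* is /m/, which is voiced, so the suffix is -fuw, giving *ranasfomfuw*.
The final consonant of *guepjos* is /s/, which is voiceless, so the suffix is -mal, giving *guepjosmal*.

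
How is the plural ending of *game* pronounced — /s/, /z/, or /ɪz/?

The stem *game* ends in a voiced non-sibilant sound.
The plural suffix surfaces as /ɪz/ after sibilants, /s/ after other voiceless consonants, and /z/ after other voiced sounds.
So the plural -s on *game* is pronounced /z/.

/z/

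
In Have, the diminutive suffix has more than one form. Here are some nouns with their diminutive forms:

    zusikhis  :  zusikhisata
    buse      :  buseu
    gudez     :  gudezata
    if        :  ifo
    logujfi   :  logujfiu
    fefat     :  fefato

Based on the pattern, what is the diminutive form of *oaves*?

oavesata

The suffix is conditioned by the final sound: -ata when the stem ends in a sibilant (*zusikhis*, *gudez*); -o when the stem ends in a non-sibilant consonant (*if*, *fefat*); -u when the stem ends in a vowel (*buse*, *logujfi*).
The final sound of *oaves* is /s/, which is a sibilant, so the suffix is -ata, giving *oavesata*.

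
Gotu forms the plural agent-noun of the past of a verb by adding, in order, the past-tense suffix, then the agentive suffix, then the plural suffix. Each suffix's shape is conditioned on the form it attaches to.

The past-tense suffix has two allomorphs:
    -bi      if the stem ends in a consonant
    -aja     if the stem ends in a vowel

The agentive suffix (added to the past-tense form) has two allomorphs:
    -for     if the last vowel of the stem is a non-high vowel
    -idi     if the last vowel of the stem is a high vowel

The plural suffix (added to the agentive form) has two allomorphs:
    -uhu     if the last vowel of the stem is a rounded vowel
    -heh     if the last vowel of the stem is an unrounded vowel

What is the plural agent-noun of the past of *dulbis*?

*dulbis*: final sound = /s/, a consonant → -bi → *dulbisbi*.
The last vowel of the past-tense form *dulbisbi* is /i/, which is a high vowel, so the agentive suffix is -idi, giving *dulbisbiidi*.
The last vowel of the agentive form *dulbisbiidi* is /i/, which is an unrounded vowel, so the plural suffix is -heh, giving *dulbisbiidiheh*.

dulbisbiidiheh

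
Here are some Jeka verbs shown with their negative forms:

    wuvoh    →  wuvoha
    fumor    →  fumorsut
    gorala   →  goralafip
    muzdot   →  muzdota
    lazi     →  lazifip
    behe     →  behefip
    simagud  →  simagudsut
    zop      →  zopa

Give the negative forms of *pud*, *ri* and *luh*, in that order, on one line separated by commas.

pudsut, rifip, luha

Looking at the final sound of each stem: -a when the stem ends in a voiceless consonant (*wuvoh*, *muzdot*, *zop*); -sut when the stem ends in a voiced consonant (*fumor*, *simagud*); -fip when the stem ends in a vowel (*gorala*, *lazi*, *behe*).
*pud*: final sound = /d/, a voiced consonant → -sut → *pudsut*.
The final sound of *ri* is /i/, which is a vowel, so the suffix is -fip, giving *rifip*.
Since the final sound of *luh* is /h/ (a voiceless consonant), it takes -a, giving *luha*.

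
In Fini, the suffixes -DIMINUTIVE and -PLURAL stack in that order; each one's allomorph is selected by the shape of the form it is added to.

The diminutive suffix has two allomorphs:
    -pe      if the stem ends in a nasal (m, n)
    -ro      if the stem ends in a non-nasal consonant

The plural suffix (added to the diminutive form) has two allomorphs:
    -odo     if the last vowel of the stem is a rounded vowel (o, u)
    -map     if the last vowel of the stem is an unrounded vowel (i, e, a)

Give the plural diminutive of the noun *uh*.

The final consonant of *uh* is /h/, which is non-nasal, so the diminutive suffix is -ro, giving *uhro*.
The diminutive form *uhro* — last vowel /o/ (a rounded vowel) → -odo → *uhroodo*.

uhroodo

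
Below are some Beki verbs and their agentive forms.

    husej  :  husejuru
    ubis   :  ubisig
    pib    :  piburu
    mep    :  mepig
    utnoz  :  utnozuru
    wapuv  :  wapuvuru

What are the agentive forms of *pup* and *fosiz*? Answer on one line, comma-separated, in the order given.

pupig, fosizuru

The alternation tracks the final consonant of the stem — -ig when the stem ends in a voiceless consonant (*ubis*, *mep*); -uru when the stem ends in a voiced consonant (*husej*, *pib*, *utnoz*, *wapuv*).
*pup* — final consonant /p/ (voiceless) → -ig → *pupig*.
*fosiz* — final consonant /z/ (voiced) → -uru → *fosizuru*.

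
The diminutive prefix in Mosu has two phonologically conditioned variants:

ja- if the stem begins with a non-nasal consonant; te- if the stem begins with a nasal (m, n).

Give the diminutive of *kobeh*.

jakobeh

Since the first consonant of *kobeh* is /k/ (non-nasal), it takes ja-, giving *jakobeh*.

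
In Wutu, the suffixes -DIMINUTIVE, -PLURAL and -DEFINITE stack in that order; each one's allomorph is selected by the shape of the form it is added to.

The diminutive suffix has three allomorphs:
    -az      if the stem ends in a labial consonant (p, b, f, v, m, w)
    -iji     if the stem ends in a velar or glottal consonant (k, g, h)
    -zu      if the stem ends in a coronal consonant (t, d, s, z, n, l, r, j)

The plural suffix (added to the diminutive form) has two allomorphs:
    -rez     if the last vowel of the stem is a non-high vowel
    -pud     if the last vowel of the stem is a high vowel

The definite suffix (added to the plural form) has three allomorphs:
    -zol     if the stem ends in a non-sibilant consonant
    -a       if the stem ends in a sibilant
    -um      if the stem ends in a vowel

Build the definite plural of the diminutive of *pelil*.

pelilzupudzol

The final consonant of *pelil* is /l/, which is coronal, so the diminutive suffix is -zu, giving *pelilzu*.
The diminutive form *pelilzu*: last vowel = /u/, a high vowel → -pud → *pelilzupud*.
The final sound of the plural form *pelilzupud* is /d/, which is a non-sibilant consonant, so the definite suffix is -zol, giving *pelilzupudzol*.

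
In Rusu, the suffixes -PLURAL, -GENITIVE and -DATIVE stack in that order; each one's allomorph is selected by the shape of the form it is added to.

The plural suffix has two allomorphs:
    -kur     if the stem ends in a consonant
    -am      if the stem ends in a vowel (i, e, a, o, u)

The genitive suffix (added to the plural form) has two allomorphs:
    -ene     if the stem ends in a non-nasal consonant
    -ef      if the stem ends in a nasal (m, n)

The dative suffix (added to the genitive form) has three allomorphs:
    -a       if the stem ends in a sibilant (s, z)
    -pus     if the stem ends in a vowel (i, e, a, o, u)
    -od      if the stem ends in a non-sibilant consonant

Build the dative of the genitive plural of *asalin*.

asalinkurenepus

Since the final sound of *asalin* is /n/ (a consonant), it takes -kur, giving *asalinkur*.
The final consonant of the plural form *asalinkur* is /r/, which is non-nasal, so the genitive suffix is -ene, giving *asalinkurene*.
The final sound of the genitive form *asalinkurene* is /e/, which is a vowel, so the dative suffix is -pus, giving *asalinkurenepus*.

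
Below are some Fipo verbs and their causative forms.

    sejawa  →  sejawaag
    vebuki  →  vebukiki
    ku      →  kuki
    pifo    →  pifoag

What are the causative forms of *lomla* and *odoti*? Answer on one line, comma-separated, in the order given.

Looking at the last vowel of each stem: -ki when the last vowel of the stem is a high vowel (*vebuki*, *ku*); -ag when the last vowel of the stem is a non-high vowel (*sejawa*, *pifo*).
*lomla* — last vowel /a/ (a non-high vowel) → -ag → *lomlaag*.
*odoti* — last vowel /i/ (a high vowel) → -ki → *odotiki*.

lomlaag, odotiki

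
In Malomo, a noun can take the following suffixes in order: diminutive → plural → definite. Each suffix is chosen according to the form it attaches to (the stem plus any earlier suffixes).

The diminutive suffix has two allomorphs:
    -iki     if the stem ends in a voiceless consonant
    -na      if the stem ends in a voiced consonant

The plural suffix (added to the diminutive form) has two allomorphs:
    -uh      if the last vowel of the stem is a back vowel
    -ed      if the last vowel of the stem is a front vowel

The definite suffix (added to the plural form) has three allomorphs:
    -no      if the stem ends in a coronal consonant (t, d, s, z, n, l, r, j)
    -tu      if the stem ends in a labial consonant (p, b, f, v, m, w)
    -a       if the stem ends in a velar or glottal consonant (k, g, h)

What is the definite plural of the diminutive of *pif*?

The final consonant of *pif* is /f/, which is voiceless, so the diminutive suffix is -iki, giving *pifiki*.
The last vowel of the diminutive form *pifiki* is /i/, which is a front vowel, so the plural suffix is -ed, giving *pifikied*.
The final consonant of the plural form *pifikied* is /d/, which is coronal, so the definite suffix is -no, giving *pifikiedno*.

pifikiedno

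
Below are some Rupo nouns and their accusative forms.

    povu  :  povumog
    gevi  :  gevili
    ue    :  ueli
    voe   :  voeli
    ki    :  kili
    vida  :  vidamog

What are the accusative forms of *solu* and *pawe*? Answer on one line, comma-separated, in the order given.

solumog, paweli

The alternation tracks the last vowel of the stem — -li when the last vowel of the stem is a front vowel (*gevi*, *ue*, *voe*, *ki*); -mog when the last vowel of the stem is a back vowel (*povu*, *vida*).
*solu*: last vowel = /u/, a back vowel → -mog → *solumog*.
Since the last vowel of *pawe* is /e/ (a front vowel), it takes -li, giving *paweli*.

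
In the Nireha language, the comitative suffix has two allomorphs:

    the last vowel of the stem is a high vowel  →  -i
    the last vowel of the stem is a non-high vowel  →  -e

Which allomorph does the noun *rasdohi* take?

-i

Since the last vowel of *rasdohi* is /i/ (a high vowel), it takes -i.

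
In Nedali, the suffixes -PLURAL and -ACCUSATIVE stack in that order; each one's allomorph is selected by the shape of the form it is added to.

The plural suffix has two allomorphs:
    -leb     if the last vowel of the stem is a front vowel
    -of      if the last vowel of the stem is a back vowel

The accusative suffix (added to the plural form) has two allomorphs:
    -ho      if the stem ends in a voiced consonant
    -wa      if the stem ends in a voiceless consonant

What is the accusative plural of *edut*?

edutofwa

Since the last vowel of *edut* is /u/ (a back vowel), it takes -of, giving *edutof*.
The final consonant of the plural form *edutof* is /f/, which is voiceless, so the accusative suffix is -wa, giving *edutofwa*.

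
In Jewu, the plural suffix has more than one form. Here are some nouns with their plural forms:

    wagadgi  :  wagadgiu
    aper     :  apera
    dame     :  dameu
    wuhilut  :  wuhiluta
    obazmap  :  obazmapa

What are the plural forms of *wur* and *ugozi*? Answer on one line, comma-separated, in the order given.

wura, ugoziu

The suffix is conditioned by the final sound: -a when the stem ends in a consonant (*aper*, *wuhilut*, *obazmap*); -u when the stem ends in a vowel (*wagadgi*, *dame*).
Since the final sound of *wur* is /r/ (a consonant), it takes -a, giving *wura*.
Since the final sound of *ugozi* is /i/ (a vowel), it takes -u, giving *ugoziu*.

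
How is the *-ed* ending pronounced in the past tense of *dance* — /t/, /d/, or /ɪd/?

/t/

The stem *dance* ends in a voiceless consonant other than /t/.
The -ed suffix is realized as /ɪd/ after /t, d/; as /t/ after other voiceless consonants; and as /d/ after other voiced sounds.
So -ed on *dance* is pronounced /t/.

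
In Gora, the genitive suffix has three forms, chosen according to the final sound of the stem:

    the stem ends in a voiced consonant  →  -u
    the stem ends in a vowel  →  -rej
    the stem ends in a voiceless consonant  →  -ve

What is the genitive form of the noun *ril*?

*ril*: final sound = /l/, a voiced consonant → -u → *rilu*.

rilu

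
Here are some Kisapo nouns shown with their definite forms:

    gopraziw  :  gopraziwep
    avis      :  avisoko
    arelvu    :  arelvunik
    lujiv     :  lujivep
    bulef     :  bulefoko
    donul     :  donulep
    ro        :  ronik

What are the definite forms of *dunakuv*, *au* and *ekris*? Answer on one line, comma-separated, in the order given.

The alternation tracks the final sound of the stem — -oko when the stem ends in a voiceless consonant (*avis*, *bulef*); -ep when the stem ends in a voiced consonant (*gopraziw*, *lujiv*, *donul*); -nik when the stem ends in a vowel (*arelvu*, *ro*).
Since the final sound of *dunakuv* is /v/ (a voiced consonant), it takes -ep, giving *dunakuvep*.
The final sound of *au* is /u/, which is a vowel, so the suffix is -nik, giving *aunik*.
The final sound of *ekris* is /s/, which is a voiceless consonant, so the suffix is -oko, giving *ekrisoko*.

dunakuvep, aunik, ekrisoko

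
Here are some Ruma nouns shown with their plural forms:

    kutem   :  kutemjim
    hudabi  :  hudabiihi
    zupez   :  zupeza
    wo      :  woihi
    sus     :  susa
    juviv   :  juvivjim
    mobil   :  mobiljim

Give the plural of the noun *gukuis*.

gukuisa

The pattern is sibilance of the final sound: -a when the stem ends in a sibilant (*zupez*, *sus*); -jim when the stem ends in a non-sibilant consonant (*kutem*, *juviv*, *mobil*); -ihi when the stem ends in a vowel (*hudabi*, *wo*).
The final sound of *gukuis* is /s/, which is a sibilant, so the suffix is -a, giving *gukuisa*.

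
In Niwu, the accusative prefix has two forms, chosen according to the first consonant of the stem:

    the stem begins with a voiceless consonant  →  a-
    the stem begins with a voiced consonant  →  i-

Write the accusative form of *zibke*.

izibke

*zibke*: first consonant = /z/, voiced → i- → *izibke*.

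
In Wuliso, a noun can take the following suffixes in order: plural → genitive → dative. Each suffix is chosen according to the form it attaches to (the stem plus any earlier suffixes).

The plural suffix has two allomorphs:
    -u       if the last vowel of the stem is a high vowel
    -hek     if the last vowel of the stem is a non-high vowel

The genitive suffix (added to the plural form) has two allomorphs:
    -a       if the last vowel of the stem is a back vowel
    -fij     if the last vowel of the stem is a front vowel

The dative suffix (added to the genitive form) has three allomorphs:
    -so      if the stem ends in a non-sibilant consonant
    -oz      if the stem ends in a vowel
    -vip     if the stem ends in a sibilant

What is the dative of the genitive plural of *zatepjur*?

zatepjuruaoz

Since the last vowel of *zatepjur* is /u/ (a high vowel), it takes -u, giving *zatepjuru*.
The last vowel of the plural form *zatepjuru* is /u/, which is a back vowel, so the genitive suffix is -a, giving *zatepjurua*.
The genitive form *zatepjurua* — final sound /a/ (a vowel) → -oz → *zatepjuruaoz*.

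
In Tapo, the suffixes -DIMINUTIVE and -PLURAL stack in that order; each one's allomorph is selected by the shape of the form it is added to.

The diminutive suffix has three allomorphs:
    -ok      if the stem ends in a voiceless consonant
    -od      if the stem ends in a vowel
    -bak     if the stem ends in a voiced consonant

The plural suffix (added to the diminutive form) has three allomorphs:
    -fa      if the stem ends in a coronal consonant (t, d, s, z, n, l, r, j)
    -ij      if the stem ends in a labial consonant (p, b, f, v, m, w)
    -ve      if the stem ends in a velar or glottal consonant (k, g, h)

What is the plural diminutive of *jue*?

Since the final sound of *jue* is /e/ (a vowel), it takes -od, giving *jueod*.
Since the final consonant of the diminutive form *jueod* is /d/ (coronal), it takes -fa, giving *jueodfa*.

jueodfa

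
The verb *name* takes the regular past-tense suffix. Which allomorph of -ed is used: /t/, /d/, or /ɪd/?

/d/

The stem *name* ends in a voiced sound other than /d/.
The -ed suffix is realized as /ɪd/ after /t, d/; as /t/ after other voiceless consonants; and as /d/ after other voiced sounds.
So -ed on *name* is pronounced /d/.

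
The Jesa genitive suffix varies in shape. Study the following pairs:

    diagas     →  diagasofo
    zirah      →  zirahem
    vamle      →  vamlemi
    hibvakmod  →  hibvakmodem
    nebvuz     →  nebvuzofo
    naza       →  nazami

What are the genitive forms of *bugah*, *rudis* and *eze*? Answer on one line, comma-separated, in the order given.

bugahem, rudisofo, ezemi

Looking at the final sound of each stem: -ofo when the stem ends in a sibilant (*diagas*, *nebvuz*); -em when the stem ends in a non-sibilant consonant (*zirah*, *hibvakmod*); -mi when the stem ends in a vowel (*vamle*, *naza*).
Since the final sound of *bugah* is /h/ (a non-sibilant consonant), it takes -em, giving *bugahem*.
*rudis* — final sound /s/ (a sibilant) → -ofo → *rudisofo*.
*eze*: final sound = /e/, a vowel → -mi → *ezemi*.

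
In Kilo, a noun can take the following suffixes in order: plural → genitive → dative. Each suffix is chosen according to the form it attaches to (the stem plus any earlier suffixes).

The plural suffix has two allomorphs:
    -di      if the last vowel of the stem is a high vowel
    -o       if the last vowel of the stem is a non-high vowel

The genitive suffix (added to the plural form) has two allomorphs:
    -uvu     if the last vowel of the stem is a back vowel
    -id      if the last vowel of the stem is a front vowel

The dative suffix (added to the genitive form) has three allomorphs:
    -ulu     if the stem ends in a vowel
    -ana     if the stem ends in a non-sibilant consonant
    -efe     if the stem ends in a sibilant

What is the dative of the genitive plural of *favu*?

The last vowel of *favu* is /u/, which is a high vowel, so the plural suffix is -di, giving *favudi*.
Since the last vowel of the plural form *favudi* is /i/ (a front vowel), it takes -id, giving *favudiid*.
Since the final sound of the genitive form *favudiid* is /d/ (a non-sibilant consonant), it takes -ana, giving *favudiidana*.

favudiidana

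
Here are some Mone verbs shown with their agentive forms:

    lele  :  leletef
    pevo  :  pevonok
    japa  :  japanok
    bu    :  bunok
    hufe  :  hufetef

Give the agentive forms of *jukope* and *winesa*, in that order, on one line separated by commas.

jukopetef, winesanok

Looking at the last vowel of each stem: -tef when the last vowel of the stem is a front vowel (*lele*, *hufe*); -nok when the last vowel of the stem is a back vowel (*pevo*, *japa*, *bu*).
The last vowel of *jukope* is /e/, which is a front vowel, so the suffix is -tef, giving *jukopetef*.
Since the last vowel of *winesa* is /a/ (a back vowel), it takes -nok, giving *winesanok*.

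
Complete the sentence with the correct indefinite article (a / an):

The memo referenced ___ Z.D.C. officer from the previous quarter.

The indefinite article is chosen by the initial *sound* of the following word, not its spelling.
The initialism *Z.D.C.* is read letter by letter; the first letter, Z, is pronounced /ziː/, which begins with a consonant sound.
So the article is *a*: The memo referenced a Z.D.C. officer from the previous quarter.

a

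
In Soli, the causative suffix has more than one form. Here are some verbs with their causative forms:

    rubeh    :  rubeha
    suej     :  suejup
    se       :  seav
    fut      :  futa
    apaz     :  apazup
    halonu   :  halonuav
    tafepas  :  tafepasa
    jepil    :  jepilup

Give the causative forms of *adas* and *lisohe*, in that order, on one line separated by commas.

The suffix is conditioned by the final sound: -a when the stem ends in a voiceless consonant (*rubeh*, *fut*, *tafepas*); -up when the stem ends in a voiced consonant (*suej*, *apaz*, *jepil*); -av when the stem ends in a vowel (*se*, *halonu*).
The final sound of *adas* is /s/, which is a voiceless consonant, so the suffix is -a, giving *adasa*.
*lisohe*: final sound = /e/, a vowel → -av → *lisoheav*.

adasa, lisoheav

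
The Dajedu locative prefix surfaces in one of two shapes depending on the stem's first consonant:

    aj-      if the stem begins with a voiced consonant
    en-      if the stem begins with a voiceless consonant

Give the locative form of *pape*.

*pape* — first consonant /p/ (voiceless) → en- → *enpape*.

enpape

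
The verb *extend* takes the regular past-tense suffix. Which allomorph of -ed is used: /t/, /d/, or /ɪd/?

/ɪd/

The stem *extend* ends in /t/ or /d/.
The -ed suffix is realized as /ɪd/ after /t, d/; as /t/ after other voiceless consonants; and as /d/ after other voiced sounds.
So -ed on *extend* is pronounced /ɪd/.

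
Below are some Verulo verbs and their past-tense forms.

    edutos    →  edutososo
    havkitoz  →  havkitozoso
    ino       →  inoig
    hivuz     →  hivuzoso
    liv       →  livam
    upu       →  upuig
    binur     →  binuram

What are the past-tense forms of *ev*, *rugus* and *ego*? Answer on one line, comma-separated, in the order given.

evam, rugusoso, egoig

Looking at the final sound of each stem: -oso when the stem ends in a sibilant (*edutos*, *havkitoz*, *hivuz*); -am when the stem ends in a non-sibilant consonant (*liv*, *binur*); -ig when the stem ends in a vowel (*ino*, *upu*).
*ev*: final sound = /v/, a non-sibilant consonant → -am → *evam*.
*rugus*: final sound = /s/, a sibilant → -oso → *rugusoso*.
Since the final sound of *ego* is /o/ (a vowel), it takes -ig, giving *egoig*.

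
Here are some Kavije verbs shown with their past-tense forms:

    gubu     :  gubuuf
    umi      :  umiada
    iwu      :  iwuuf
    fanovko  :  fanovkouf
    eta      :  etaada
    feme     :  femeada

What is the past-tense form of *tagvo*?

The alternation tracks the last vowel of the stem — -uf when the last vowel of the stem is a rounded vowel (*gubu*, *iwu*, *fanovko*); -ada when the last vowel of the stem is an unrounded vowel (*umi*, *eta*, *feme*).
The last vowel of *tagvo* is /o/, which is a rounded vowel, so the suffix is -uf, giving *tagvouf*.

tagvouf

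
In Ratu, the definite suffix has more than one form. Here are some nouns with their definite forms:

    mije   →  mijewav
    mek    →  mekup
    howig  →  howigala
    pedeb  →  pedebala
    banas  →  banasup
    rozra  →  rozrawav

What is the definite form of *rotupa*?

rotupawav

The suffix is conditioned by the final sound: -up when the stem ends in a voiceless consonant (*mek*, *banas*); -ala when the stem ends in a voiced consonant (*howig*, *pedeb*); -wav when the stem ends in a vowel (*mije*, *rozra*).
Since the final sound of *rotupa* is /a/ (a vowel), it takes -wav, giving *rotupawav*.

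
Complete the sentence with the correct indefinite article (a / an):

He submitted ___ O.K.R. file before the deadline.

an

The indefinite article is chosen by the initial *sound* of the following word, not its spelling.
The initialism *O.K.R.* is read letter by letter; the first letter, O, is pronounced /oʊ/, which begins with a vowel sound.
So the article is *an*: He submitted an O.K.R. file before the deadline.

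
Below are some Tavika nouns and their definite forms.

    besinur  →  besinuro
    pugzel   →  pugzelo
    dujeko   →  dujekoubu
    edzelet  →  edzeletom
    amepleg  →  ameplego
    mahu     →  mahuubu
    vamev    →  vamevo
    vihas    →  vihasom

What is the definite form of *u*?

The pattern is voicing of the final sound: -om when the stem ends in a voiceless consonant (*edzelet*, *vihas*); -o when the stem ends in a voiced consonant (*besinur*, *pugzel*, *amepleg*, *vamev*); -ubu when the stem ends in a vowel (*dujeko*, *mahu*).
Since the final sound of *u* is /u/ (a vowel), it takes -ubu, giving *uubu*.

uubu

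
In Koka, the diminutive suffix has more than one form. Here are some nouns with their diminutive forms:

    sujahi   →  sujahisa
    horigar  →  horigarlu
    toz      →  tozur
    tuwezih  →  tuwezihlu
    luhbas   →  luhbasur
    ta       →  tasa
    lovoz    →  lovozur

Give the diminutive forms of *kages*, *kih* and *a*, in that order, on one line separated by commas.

kagesur, kihlu, asa

Looking at the final sound of each stem: -ur when the stem ends in a sibilant (*toz*, *luhbas*, *lovoz*); -lu when the stem ends in a non-sibilant consonant (*horigar*, *tuwezih*); -sa when the stem ends in a vowel (*sujahi*, *ta*).
The final sound of *kages* is /s/, which is a sibilant, so the suffix is -ur, giving *kagesur*.
*kih* — final sound /h/ (a non-sibilant consonant) → -lu → *kihlu*.
*a*: final sound = /a/, a vowel → -sa → *asa*.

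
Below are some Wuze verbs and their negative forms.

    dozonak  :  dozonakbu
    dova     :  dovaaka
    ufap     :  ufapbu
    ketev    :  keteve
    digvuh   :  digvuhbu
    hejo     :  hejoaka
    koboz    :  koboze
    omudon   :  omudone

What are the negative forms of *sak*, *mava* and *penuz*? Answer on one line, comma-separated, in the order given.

The alternation tracks the final sound of the stem — -bu when the stem ends in a voiceless consonant (*dozonak*, *ufap*, *digvuh*); -e when the stem ends in a voiced consonant (*ketev*, *koboz*, *omudon*); -aka when the stem ends in a vowel (*dova*, *hejo*).
*sak* — final sound /k/ (a voiceless consonant) → -bu → *sakbu*.
*mava* — final sound /a/ (a vowel) → -aka → *mavaaka*.
The final sound of *penuz* is /z/, which is a voiced consonant, so the suffix is -e, giving *penuze*.

sakbu, mavaaka, penuze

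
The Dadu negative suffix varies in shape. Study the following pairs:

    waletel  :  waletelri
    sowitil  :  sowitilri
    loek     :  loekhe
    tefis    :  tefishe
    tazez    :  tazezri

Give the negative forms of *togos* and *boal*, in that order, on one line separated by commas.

togoshe, boalri

The suffix is conditioned by the final consonant: -he when the stem ends in a voiceless consonant (*loek*, *tefis*); -ri when the stem ends in a voiced consonant (*waletel*, *sowitil*, *tazez*).
The final consonant of *togos* is /s/, which is voiceless, so the suffix is -he, giving *togoshe*.
The final consonant of *boal* is /l/, which is voiced, so the suffix is -ri, giving *boalri*.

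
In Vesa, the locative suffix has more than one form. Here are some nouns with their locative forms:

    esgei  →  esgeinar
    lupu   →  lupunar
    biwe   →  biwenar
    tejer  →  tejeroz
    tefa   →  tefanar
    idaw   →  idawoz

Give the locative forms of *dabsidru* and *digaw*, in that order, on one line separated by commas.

dabsidrunar, digawoz

The pattern is consonant vs. vowel: -oz when the stem ends in a consonant (*tejer*, *idaw*); -nar when the stem ends in a vowel (*esgei*, *lupu*, *biwe*, *tefa*).
Since the final sound of *dabsidru* is /u/ (a vowel), it takes -nar, giving *dabsidrunar*.
Since the final sound of *digaw* is /w/ (a consonant), it takes -oz, giving *digawoz*.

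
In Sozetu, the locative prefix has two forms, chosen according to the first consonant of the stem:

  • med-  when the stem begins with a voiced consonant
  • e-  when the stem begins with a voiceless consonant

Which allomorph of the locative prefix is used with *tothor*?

e-

The first consonant of *tothor* is /t/, which is voiceless, so the prefix is e-.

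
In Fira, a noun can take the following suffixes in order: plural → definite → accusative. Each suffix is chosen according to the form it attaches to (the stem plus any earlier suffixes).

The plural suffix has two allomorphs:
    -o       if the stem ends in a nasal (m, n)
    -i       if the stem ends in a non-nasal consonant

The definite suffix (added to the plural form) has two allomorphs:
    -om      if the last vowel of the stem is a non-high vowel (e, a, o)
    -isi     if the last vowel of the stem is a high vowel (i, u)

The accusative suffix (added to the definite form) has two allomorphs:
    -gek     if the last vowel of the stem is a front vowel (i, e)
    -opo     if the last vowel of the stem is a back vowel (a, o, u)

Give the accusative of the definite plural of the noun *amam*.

*amam* — final consonant /m/ (a nasal) → -o → *amamo*.
Since the last vowel of the plural form *amamo* is /o/ (a non-high vowel), it takes -om, giving *amamoom*.
The last vowel of the definite form *amamoom* is /o/, which is a back vowel, so the accusative suffix is -opo, giving *amamoomopo*.

amamoomopo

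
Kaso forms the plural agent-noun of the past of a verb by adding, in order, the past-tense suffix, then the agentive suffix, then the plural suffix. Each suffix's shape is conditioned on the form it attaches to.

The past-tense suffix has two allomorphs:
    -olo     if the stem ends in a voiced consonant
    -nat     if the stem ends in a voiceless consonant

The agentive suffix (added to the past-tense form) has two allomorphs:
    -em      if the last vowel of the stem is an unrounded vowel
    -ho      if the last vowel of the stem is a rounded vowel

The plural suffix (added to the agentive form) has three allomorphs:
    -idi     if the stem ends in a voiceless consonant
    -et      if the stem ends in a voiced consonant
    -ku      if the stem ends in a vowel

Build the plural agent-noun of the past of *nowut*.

*nowut* — final consonant /t/ (voiceless) → -nat → *nowutnat*.
Since the last vowel of the past-tense form *nowutnat* is /a/ (an unrounded vowel), it takes -em, giving *nowutnatem*.
The agentive form *nowutnatem*: final sound = /m/, a voiced consonant → -et → *nowutnatemet*.

nowutnatemet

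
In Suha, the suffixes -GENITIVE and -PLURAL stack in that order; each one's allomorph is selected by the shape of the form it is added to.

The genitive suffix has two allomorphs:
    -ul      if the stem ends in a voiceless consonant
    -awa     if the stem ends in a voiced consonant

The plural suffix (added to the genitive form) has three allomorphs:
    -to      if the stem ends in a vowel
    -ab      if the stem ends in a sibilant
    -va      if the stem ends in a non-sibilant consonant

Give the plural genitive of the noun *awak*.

Since the final consonant of *awak* is /k/ (voiceless), it takes -ul, giving *awakul*.
Since the final sound of the genitive form *awakul* is /l/ (a non-sibilant consonant), it takes -va, giving *awakulva*.

awakulva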